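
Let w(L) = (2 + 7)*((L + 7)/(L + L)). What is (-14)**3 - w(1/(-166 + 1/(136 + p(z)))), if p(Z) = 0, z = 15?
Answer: 674633/272 ≈ 2480.3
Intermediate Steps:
w(L) = 9*(7 + L)/(2*L) (w(L) = 9*((7 + L)/((2*L))) = 9*((7 + L)*(1/(2*L))) = 9*((7 + L)/(2*L)) = 9*(7 + L)/(2*L))
(-14)**3 - w(1/(-166 + 1/(136 + p(z)))) = (-14)**3 - 9*(7 + 1/(-166 + 1/(136 + 0)))/(2*(1/(-166 + 1/(136 + 0)))) = -2744 - 9*(7 + 1/(-166 + 1/136))/(2*(1/(-166 + 1/136))) = -2744 - 9*(7 + 1/(-22575/136))/(2*(1/(-22575/136))) = -2744 - 9*(7 - 136/22575)/(2*(-136/22575)) = -2744 - 9*(-22575)*157889/(2*136*22575) = -2744 - 1*(-1421001/272) = -2744 + 1421001/272 = 674633/272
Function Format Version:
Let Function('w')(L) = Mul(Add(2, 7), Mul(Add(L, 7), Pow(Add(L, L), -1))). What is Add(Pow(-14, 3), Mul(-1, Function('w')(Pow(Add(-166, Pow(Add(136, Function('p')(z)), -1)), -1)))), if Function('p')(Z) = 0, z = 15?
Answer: Rational(674633, 272) ≈ 2480.3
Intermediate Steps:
Function('w')(L) = Mul(Rational(9, 2), Pow(L, -1), Add(7, L)) (Function('w')(L) = Mul(9, Mul(Add(7, L), Pow(Mul(2, L), -1))) = Mul(9, Mul(Add(7, L), Mul(Rational(1, 2), Pow(L, -1)))) = Mul(9, Mul(Rational(1, 2), Pow(L, -1), Add(7, L))) = Mul(Rational(9, 2), Pow(L, -1), Add(7, L)))
Add(Pow(-14, 3), Mul(-1, Function('w')(Pow(Add(-166, Pow(Add(136, Function('p')(z)), -1)), -1)))) = Add(Pow(-14, 3), Mul(-1, Mul(Rational(9, 2), Pow(Pow(Add(-166, Pow(Add(136, 0), -1)), -1), -1), Add(7, Pow(Add(-166, Pow(Add(136, 0), -1)), -1))))) = Add(-2744, Mul(-1, Mul(Rational(9, 2), Pow(Pow(Add(-166, Pow(136, -1)), -1), -1), Add(7, Pow(Add(-166, Pow(136, -1)), -1))))) = Add(-2744, Mul(-1, Mul(Rational(9, 2), Pow(Pow(Add(-166, Rational(1, 136)), -1), -1), Add(7, Pow(Add(-166, Rational(1, 136)), -1))))) = Add(-2744, Mul(-1, Mul(Rational(9, 2), Pow(Pow(Rational(-22575, 136), -1), -1), Add(7, Pow(Rational(-22575, 136), -1))))) = Add(-2744, Mul(-1, Mul(Rational(9, 2), Pow(Rational(-136, 22575), -1), Add(7, Rational(-136, 22575))))) = Add(-2744, Mul(-1, Mul(Rational(9, 2), Rational(-22575, 136), Rational(157889, 22575)))) = Add(-2744, Mul(-1, Rational(-1421001, 272))) = Add(-2744, Rational(1421001, 272)) = Rational(674633, 272)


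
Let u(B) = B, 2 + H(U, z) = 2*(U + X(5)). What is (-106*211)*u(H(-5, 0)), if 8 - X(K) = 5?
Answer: 134196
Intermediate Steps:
X(K) = 3 (X(K) = 8 - 1*5 = 8 - 5 = 3)
H(U, z) = 4 + 2*U (H(U, z) = -2 + 2*(U + 3) = -2 + 2*(3 + U) = -2 + (6 + 2*U) = 4 + 2*U)
(-106*211)*u(H(-5, 0)) = (-106*211)*(4 + 2*(-5)) = -22366*(4 - 10) = -22366*(-6) = 134196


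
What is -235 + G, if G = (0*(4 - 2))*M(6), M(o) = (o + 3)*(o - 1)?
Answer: -235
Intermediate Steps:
M(o) = (-1 + o)*(3 + o) (M(o) = (3 + o)*(-1 + o) = (-1 + o)*(3 + o))
G = 0 (G = (0*(4 - 2))*(-3 + 6**2 + 2*6) = (0*2)*(-3 + 36 + 12) = 0*45 = 0)
-235 + G = -235 + 0 = -235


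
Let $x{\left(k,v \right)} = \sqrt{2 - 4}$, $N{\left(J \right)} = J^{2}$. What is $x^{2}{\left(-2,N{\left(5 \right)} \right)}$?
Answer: $-2$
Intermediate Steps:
$x{\left(k,v \right)} = i \sqrt{2}$ ($x{\left(k,v \right)} = \sqrt{-2} = i \sqrt{2}$)
$x^{2}{\left(-2,N{\left(5 \right)} \right)} = \left(i \sqrt{2}\right)^{2} = -2$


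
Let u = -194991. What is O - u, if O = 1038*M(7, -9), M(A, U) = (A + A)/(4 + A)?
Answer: 2159433/11 ≈ 1.9631e+5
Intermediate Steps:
M(A, U) = 2*A/(4 + A) (M(A, U) = (2*A)/(4 + A) = 2*A/(4 + A))
O = 14532/11 (O = 1038*(2*7/(4 + 7)) = 1038*(2*7/11) = 1038*(2*7*(1/11)) = 1038*(14/11) = 14532/11 ≈ 1321.1)
O - u = 14532/11 - 1*(-194991) = 14532/11 + 194991 = 2159433/11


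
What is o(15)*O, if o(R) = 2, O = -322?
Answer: -644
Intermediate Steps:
o(15)*O = 2*(-322) = -644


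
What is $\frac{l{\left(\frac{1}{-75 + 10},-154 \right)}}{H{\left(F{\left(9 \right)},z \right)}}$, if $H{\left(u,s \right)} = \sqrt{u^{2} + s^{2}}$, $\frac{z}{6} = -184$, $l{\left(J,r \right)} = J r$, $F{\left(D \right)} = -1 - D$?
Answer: $\frac{77 \sqrt{304729}}{19807385} \approx 0.002146$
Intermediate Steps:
$z = -1104$ ($z = 6 \left(-184\right) = -1104$)
$H{\left(u,s \right)} = \sqrt{s^{2} + u^{2}}$
$\frac{l{\left(\frac{1}{-75 + 10},-154 \right)}}{H{\left(F{\left(9 \right)},z \right)}} = \frac{\frac{1}{-75 + 10} \left(-154\right)}{\sqrt{\left(-1104\right)^{2} + \left(-1 - 9\right)^{2}}} = \frac{\frac{1}{-65} \left(-154\right)}{\sqrt{1218816 + \left(-1 - 9\right)^{2}}} = \frac{\left(- \frac{1}{65}\right) \left(-154\right)}{\sqrt{1218816 + \left(-10\right)^{2}}} = \frac{154}{65 \sqrt{1218816 + 100}} = \frac{154}{65 \sqrt{1218916}} = \frac{154}{65 \cdot 2 \sqrt{304729}} = \frac{154 \frac{\sqrt{304729}}{609458}}{65} = \frac{77 \sqrt{304729}}{19807385}$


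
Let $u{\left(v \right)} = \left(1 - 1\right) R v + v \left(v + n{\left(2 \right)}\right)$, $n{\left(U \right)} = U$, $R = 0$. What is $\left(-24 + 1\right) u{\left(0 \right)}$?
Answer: $0$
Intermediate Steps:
$u{\left(v \right)} = v \left(2 + v\right)$ ($u{\left(v \right)} = \left(1 - 1\right) 0 v + v \left(v + 2\right) = \left(1 - 1\right) 0 v + v \left(2 + v\right) = 0 \cdot 0 v + v \left(2 + v\right) = 0 v + v \left(2 + v\right) = 0 + v \left(2 + v\right) = v \left(2 + v\right)$)
$\left(-24 + 1\right) u{\left(0 \right)} = \left(-24 + 1\right) 0 \left(2 + 0\right) = - 23 \cdot 0 \cdot 2 = \left(-23\right) 0 = 0$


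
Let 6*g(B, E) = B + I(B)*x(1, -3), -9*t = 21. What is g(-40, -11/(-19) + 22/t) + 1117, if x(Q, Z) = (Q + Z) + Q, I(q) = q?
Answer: 1117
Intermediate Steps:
x(Q, Z) = Z + 2*Q
t = -7/3 (t = -⅑*21 = -7/3 ≈ -2.3333)
g(B, E) = 0 (g(B, E) = (B + B*(-3 + 2*1))/6 = (B + B*(-3 + 2))/6 = (B + B*(-1))/6 = (B - B)/6 = (⅙)*0 = 0)
g(-40, -11/(-19) + 22/t) + 1117 = 0 + 1117 = 1117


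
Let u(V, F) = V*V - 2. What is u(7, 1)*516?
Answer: 24252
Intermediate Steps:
u(V, F) = -2 + V² (u(V, F) = V² - 2 = -2 + V²)
u(7, 1)*516 = (-2 + 7²)*516 = (-2 + 49)*516 = 47*516 = 24252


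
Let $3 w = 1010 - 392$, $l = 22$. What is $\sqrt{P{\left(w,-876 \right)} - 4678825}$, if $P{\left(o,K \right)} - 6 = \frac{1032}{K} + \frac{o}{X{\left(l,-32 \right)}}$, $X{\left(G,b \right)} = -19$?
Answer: $\frac{5 i \sqrt{360039602915}}{1387} \approx 2163.1 i$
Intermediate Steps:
$w = 206$ ($w = \frac{1010 - 392}{3} = \frac{1}{3} \cdot 618 = 206$)
$P{\left(o,K \right)} = 6 + \frac{1032}{K} - \frac{o}{19}$ ($P{\left(o,K \right)} = 6 + \left(\frac{1032}{K} + \frac{o}{-19}\right) = 6 + \left(\frac{1032}{K} + o \left(- \frac{1}{19}\right)\right) = 6 - \left(- \frac{1032}{K} + \frac{o}{19}\right) = 6 + \frac{1032}{K} - \frac{o}{19}$)
$\sqrt{P{\left(w,-876 \right)} - 4678825} = \sqrt{\left(6 + \frac{1032}{-876} - \frac{206}{19}\right) - 4678825} = \sqrt{\left(6 + 1032 \left(- \frac{1}{876}\right) - \frac{206}{19}\right) - 4678825} = \sqrt{\left(6 - \frac{86}{73} - \frac{206}{19}\right) - 4678825} = \sqrt{- \frac{8350}{1387} - 4678825} = \sqrt{- \frac{6489538625}{1387}} = \frac{5 i \sqrt{360039602915}}{1387}$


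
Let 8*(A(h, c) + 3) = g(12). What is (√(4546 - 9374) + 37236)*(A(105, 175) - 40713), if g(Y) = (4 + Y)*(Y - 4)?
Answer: -1515505200 - 81400*I*√1207 ≈ -1.5155e+9 - 2.828e+6*I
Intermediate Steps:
g(Y) = (-4 + Y)*(4 + Y) (g(Y) = (4 + Y)*(-4 + Y) = (-4 + Y)*(4 + Y))
A(h, c) = 13 (A(h, c) = -3 + (-16 + 12²)/8 = -3 + (-16 + 144)/8 = -3 + (⅛)*128 = -3 + 16 = 13)
(√(4546 - 9374) + 37236)*(A(105, 175) - 40713) = (√(4546 - 9374) + 37236)*(13 - 40713) = (√(-4828) + 37236)*(-40700) = (2*I*√1207 + 37236)*(-40700) = (37236 + 2*I*√1207)*(-40700) = -1515505200 - 81400*I*√1207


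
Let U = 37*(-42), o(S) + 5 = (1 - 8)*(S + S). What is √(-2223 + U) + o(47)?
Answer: -663 + I*√3777 ≈ -663.0 + 61.457*I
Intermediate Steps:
o(S) = -5 - 14*S (o(S) = -5 + (1 - 8)*(S + S) = -5 - 14*S)
U = -1554
√(-2223 + U) + o(47) = √(-2223 - 1554) + (-5 - 14*47) = √(-3777) + (-5 - 658) = I*√3777 - 663 = -663 + I*√3777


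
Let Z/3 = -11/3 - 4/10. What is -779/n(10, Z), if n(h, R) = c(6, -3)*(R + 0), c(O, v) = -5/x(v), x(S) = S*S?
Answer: -7011/61 ≈ -114.93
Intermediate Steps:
x(S) = S²
Z = -61/5 (Z = 3*(-11/3 - 4/10) = 3*(-11*⅓ - 4*⅒) = 3*(-11/3 - ⅖) = 3*(-61/15) = -61/5 ≈ -12.200)
c(O, v) = -5/v²
n(h, R) = -5*R/9 (n(h, R) = (-5/(-3)²)*(R + 0) = (-5*⅑)*R = -5*R/9)
-779/n(10, Z) = -779/((-5/9*(-61/5))) = -779/61/9 = -779*9/61 = -7011/61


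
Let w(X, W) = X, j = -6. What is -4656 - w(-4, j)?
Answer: -4652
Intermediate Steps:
-4656 - w(-4, j) = -4656 - 1*(-4) = -4656 + 4 = -4652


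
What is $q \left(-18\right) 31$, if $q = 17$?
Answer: $-9486$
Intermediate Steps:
$q \left(-18\right) 31 = 17 \left(-18\right) 31 = \left(-306\right) 31 = -9486$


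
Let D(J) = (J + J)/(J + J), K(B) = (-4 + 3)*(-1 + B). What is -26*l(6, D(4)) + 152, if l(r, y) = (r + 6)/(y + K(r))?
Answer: 230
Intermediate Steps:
K(B) = 1 - B (K(B) = -(-1 + B) = 1 - B)
D(J) = 1 (D(J) = (2*J)/((2*J)) = (2*J)*(1/(2*J)) = 1)
l(r, y) = (6 + r)/(1 + y - r) (l(r, y) = (r + 6)/(y + (1 - r)) = (6 + r)/(1 + y - r))
-26*l(6, D(4)) + 152 = -26*(6 + 6)/(1 + 1 - 1*6) + 152 = -26*12/(1 + 1 - 6) + 152 = -26*12/(-4) + 152 = -(-13)*12/2 + 152 = -26*(-3) + 152 = 78 + 152 = 230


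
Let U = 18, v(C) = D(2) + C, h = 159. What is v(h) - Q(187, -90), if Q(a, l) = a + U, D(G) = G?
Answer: -44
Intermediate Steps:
v(C) = 2 + C
Q(a, l) = 18 + a (Q(a, l) = a + 18 = 18 + a)
v(h) - Q(187, -90) = (2 + 159) - (18 + 187) = 161 - 1*205 = 161 - 205 = -44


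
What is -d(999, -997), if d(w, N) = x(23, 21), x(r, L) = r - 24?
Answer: 1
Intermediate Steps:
x(r, L) = -24 + r
d(w, N) = -1 (d(w, N) = -24 + 23 = -1)
-d(999, -997) = -1*(-1) = 1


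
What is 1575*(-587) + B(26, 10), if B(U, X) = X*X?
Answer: -924425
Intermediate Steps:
B(U, X) = X²
1575*(-587) + B(26, 10) = 1575*(-587) + 10² = -924525 + 100 = -924425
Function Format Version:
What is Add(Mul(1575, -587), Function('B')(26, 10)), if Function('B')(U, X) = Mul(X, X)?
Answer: -924425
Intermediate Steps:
Function('B')(U, X) = Pow(X, 2)
Add(Mul(1575, -587), Function('B')(26, 10)) = Add(Mul(1575, -587), Pow(10, 2)) = Add(-924525, 100) = -924425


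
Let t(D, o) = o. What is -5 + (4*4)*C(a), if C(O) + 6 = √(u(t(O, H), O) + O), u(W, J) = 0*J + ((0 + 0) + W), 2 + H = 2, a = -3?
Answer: -101 + 16*I*√3 ≈ -101.0 + 27.713*I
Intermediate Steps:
H = 0 (H = -2 + 2 = 0)
u(W, J) = W (u(W, J) = 0 + (0 + W) = 0 + W = W)
C(O) = -6 + √O (C(O) = -6 + √(0 + O) = -6 + √O)
-5 + (4*4)*C(a) = -5 + (4*4)*(-6 + √(-3)) = -5 + 16*(-6 + I*√3) = -5 + (-96 + 16*I*√3) = -101 + 16*I*√3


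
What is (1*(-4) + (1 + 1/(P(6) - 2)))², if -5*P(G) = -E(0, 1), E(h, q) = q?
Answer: 1024/81 ≈ 12.642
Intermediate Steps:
P(G) = ⅕ (P(G) = -(-1)/5 = -⅕*(-1) = ⅕)
(1*(-4) + (1 + 1/(P(6) - 2)))² = (1*(-4) + (1 + 1/(⅕ - 2)))² = (-4 + (1 + 1/(-9/5)))² = (-4 + (1 - 5/9))² = (-4 + 4/9)² = (-32/9)² = 1024/81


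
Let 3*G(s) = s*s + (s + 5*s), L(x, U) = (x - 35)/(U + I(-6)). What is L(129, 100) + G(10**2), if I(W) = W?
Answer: 10603/3 ≈ 3534.3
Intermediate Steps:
L(x, U) = (-35 + x)/(-6 + U) (L(x, U) = (x - 35)/(U - 6) = (-35 + x)/(-6 + U))
G(s) = 2*s + s**2/3 (G(s) = (s*s + (s + 5*s))/3 = (s**2 + 6*s)/3 = 2*s + s**2/3)
L(129, 100) + G(10**2) = (-35 + 129)/(-6 + 100) + (1/3)*10**2*(6 + 10**2) = 94/94 + (1/3)*100*(6 + 100) = (1/94)*94 + (1/3)*100*106 = 1 + 10600/3 = 10603/3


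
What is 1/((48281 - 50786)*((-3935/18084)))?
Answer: 6028/3285725 ≈ 0.0018346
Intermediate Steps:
1/((48281 - 50786)*((-3935/18084))) = 1/((-2505)*((-3935*1/18084))) = -1/(2505*(-3935/18084)) = -1/2505*(-18084/3935) = 6028/3285725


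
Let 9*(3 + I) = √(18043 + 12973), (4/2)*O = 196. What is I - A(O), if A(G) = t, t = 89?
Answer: -92 + 2*√7754/9 ≈ -72.432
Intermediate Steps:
O = 98 (O = (½)*196 = 98)
A(G) = 89
I = -3 + 2*√7754/9 (I = -3 + √(18043 + 12973)/9 = -3 + √31016/9 = -3 + (2*√7754)/9 = -3 + 2*√7754/9 ≈ 16.568)
I - A(O) = (-3 + 2*√7754/9) - 1*89 = (-3 + 2*√7754/9) - 89 = -92 + 2*√7754/9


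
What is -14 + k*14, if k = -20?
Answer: -294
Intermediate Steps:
-14 + k*14 = -14 - 20*14 = -14 - 280 = -294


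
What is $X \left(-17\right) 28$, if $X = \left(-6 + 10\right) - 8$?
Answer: $1904$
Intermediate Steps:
$X = -4$ ($X = 4 - 8 = -4$)
$X \left(-17\right) 28 = \left(-4\right) \left(-17\right) 28 = 68 \cdot 28 = 1904$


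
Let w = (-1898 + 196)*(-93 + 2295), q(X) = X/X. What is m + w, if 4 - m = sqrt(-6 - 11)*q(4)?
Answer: -3747800 - I*sqrt(17) ≈ -3.7478e+6 - 4.1231*I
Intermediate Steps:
q(X) = 1
w = -3747804 (w = -1702*2202 = -3747804)
m = 4 - I*sqrt(17) (m = 4 - sqrt(-6 - 11) = 4 - sqrt(-17) = 4 - I*sqrt(17) ≈ 4.0 - 4.1231*I)
m + w = (4 - I*sqrt(17)) - 3747804 = -3747800 - I*sqrt(17)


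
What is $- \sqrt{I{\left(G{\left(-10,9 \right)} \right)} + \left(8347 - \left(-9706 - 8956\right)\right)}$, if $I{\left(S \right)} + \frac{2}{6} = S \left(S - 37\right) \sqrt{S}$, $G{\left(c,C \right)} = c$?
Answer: $- \frac{\sqrt{243078 + 4230 i \sqrt{10}}}{3} \approx -164.41 - 4.5201 i$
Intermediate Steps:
$I{\left(S \right)} = - \frac{1}{3} + S^{\frac{3}{2}} \left(-37 + S\right)$ ($I{\left(S \right)} = - \frac{1}{3} + S \left(S - 37\right) \sqrt{S} = - \frac{1}{3} + S \left(-37 + S\right) \sqrt{S} = - \frac{1}{3} + S^{\frac{3}{2}} \left(-37 + S\right)$)
$- \sqrt{I{\left(G{\left(-10,9 \right)} \right)} + \left(8347 - \left(-9706 - 8956\right)\right)} = - \sqrt{\left(- \frac{1}{3} + \left(-10\right)^{\frac{5}{2}} - 37 \left(-10\right)^{\frac{3}{2}}\right) + \left(8347 - \left(-9706 - 8956\right)\right)} = - \sqrt{\left(- \frac{1}{3} + 100 i \sqrt{10} - 37 \left(- 10 i \sqrt{10}\right)\right) + \left(8347 - \left(-9706 - 8956\right)\right)} = - \sqrt{\left(- \frac{1}{3} + 100 i \sqrt{10} + 370 i \sqrt{10}\right) + \left(8347 - -18662\right)} = - \sqrt{\left(- \frac{1}{3} + 470 i \sqrt{10}\right) + \left(8347 + 18662\right)} = - \sqrt{\left(- \frac{1}{3} + 470 i \sqrt{10}\right) + 27009} = - \sqrt{\frac{81026}{3} + 470 i \sqrt{10}}$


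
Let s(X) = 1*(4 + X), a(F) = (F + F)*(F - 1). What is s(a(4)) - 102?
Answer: -74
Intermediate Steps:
a(F) = 2*F*(-1 + F) (a(F) = (2*F)*(-1 + F) = 2*F*(-1 + F))
s(X) = 4 + X
s(a(4)) - 102 = (4 + 2*4*(-1 + 4)) - 102 = (4 + 2*4*3) - 102 = (4 + 24) - 102 = 28 - 102 = -74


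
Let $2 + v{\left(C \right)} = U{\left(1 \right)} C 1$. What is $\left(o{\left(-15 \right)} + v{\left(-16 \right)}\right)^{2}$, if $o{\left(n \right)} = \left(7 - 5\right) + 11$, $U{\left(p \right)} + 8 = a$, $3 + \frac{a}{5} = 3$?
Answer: $19321$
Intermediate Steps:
$a = 0$ ($a = -15 + 5 \cdot 3 = -15 + 15 = 0$)
$U{\left(p \right)} = -8$ ($U{\left(p \right)} = -8 + 0 = -8$)
$v{\left(C \right)} = -2 - 8 C$ ($v{\left(C \right)} = -2 + - 8 C 1 = -2 - 8 C$)
$o{\left(n \right)} = 13$ ($o{\left(n \right)} = 2 + 11 = 13$)
$\left(o{\left(-15 \right)} + v{\left(-16 \right)}\right)^{2} = \left(13 - -126\right)^{2} = \left(13 + \left(-2 + 128\right)\right)^{2} = \left(13 + 126\right)^{2} = 139^{2} = 19321$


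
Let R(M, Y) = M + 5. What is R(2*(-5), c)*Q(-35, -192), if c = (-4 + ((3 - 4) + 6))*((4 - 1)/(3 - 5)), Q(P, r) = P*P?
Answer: -6125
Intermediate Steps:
Q(P, r) = P²
c = -3/2 (c = (-4 + (-1 + 6))*(3/(-2)) = (-4 + 5)*(3*(-½)) = 1*(-3/2) = -3/2 ≈ -1.5000)
R(M, Y) = 5 + M
R(2*(-5), c)*Q(-35, -192) = (5 + 2*(-5))*(-35)² = (5 - 10)*1225 = -5*1225 = -6125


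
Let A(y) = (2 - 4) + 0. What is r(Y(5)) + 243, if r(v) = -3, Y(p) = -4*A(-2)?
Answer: 240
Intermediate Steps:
A(y) = -2 (A(y) = -2 + 0 = -2)
Y(p) = 8 (Y(p) = -4*(-2) = 8)
r(Y(5)) + 243 = -3 + 243 = 240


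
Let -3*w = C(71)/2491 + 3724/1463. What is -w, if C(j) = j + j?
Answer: 23770/27401 ≈ 0.86749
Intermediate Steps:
C(j) = 2*j
w = -23770/27401 (w = -((2*71)/2491 + 3724/1463)/3 = -(142*(1/2491) + 3724*(1/1463))/3 = -(142/2491 + 28/11)/3 = -⅓*71310/27401 = -23770/27401 ≈ -0.86749)
-w = -1*(-23770/27401) = 23770/27401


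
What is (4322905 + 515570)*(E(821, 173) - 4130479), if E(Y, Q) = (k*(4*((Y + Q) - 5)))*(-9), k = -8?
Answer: -18607066868325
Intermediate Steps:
E(Y, Q) = -1440 + 288*Q + 288*Y (E(Y, Q) = -32*((Y + Q) - 5)*(-9) = -32*((Q + Y) - 5)*(-9) = -32*(-5 + Q + Y)*(-9) = -8*(-20 + 4*Q + 4*Y)*(-9) = (160 - 32*Q - 32*Y)*(-9) = -1440 + 288*Q + 288*Y)
(4322905 + 515570)*(E(821, 173) - 4130479) = (4322905 + 515570)*((-1440 + 288*173 + 288*821) - 4130479) = 4838475*((-1440 + 49824 + 236448) - 4130479) = 4838475*(284832 - 4130479) = 4838475*(-3845647) = -18607066868325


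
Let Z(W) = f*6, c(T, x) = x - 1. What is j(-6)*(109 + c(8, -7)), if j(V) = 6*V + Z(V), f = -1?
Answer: -4242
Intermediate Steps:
c(T, x) = -1 + x
Z(W) = -6 (Z(W) = -1*6 = -6)
j(V) = -6 + 6*V (j(V) = 6*V - 6 = -6 + 6*V)
j(-6)*(109 + c(8, -7)) = (-6 + 6*(-6))*(109 + (-1 - 7)) = (-6 - 36)*(109 - 8) = -42*101 = -4242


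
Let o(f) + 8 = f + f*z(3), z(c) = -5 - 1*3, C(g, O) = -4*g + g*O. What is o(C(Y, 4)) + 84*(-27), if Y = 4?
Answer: -2276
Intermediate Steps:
C(g, O) = -4*g + O*g
z(c) = -8 (z(c) = -5 - 3 = -8)
o(f) = -8 - 7*f (o(f) = -8 + (f + f*(-8)) = -8 + (f - 8*f) = -8 - 7*f)
o(C(Y, 4)) + 84*(-27) = (-8 - 28*(-4 + 4)) + 84*(-27) = (-8 - 28*0) - 2268 = (-8 - 7*0) - 2268 = (-8 + 0) - 2268 = -8 - 2268 = -2276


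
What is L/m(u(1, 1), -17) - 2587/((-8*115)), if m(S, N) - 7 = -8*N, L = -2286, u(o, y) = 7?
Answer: -1733179/131560 ≈ -13.174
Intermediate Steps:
m(S, N) = 7 - 8*N
L/m(u(1, 1), -17) - 2587/((-8*115)) = -2286/(7 - 8*(-17)) - 2587/((-8*115)) = -2286/(7 + 136) - 2587/(-920) = -2286/143 - 2587*(-1/920) = -2286*1/143 + 2587/920 = -2286/143 + 2587/920 = -1733179/131560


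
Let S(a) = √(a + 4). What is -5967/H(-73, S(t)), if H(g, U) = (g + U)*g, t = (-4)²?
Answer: -5967/5309 - 11934*√5/387557 ≈ -1.1928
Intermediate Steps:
t = 16
S(a) = √(4 + a)
H(g, U) = g*(U + g) (H(g, U) = (U + g)*g = g*(U + g))
-5967/H(-73, S(t)) = -5967*(-1/(73*(√(4 + 16) - 73))) = -5967*(-1/(73*(√20 - 73))) = -5967*(-1/(73*(2*√5 - 73))) = -5967*(-1/(73*(-73 + 2*√5))) = -5967/(5329 - 146*√5)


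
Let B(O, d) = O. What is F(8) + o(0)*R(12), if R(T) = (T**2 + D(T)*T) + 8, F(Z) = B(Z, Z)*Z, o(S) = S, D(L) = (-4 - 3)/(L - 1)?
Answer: 64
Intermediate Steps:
D(L) = -7/(-1 + L)
F(Z) = Z**2 (F(Z) = Z*Z = Z**2)
R(T) = 8 + T**2 - 7*T/(-1 + T) (R(T) = (T**2 + (-7/(-1 + T))*T) + 8 = (T**2 - 7*T/(-1 + T)) + 8 = 8 + T**2 - 7*T/(-1 + T))
F(8) + o(0)*R(12) = 8**2 + 0*((-8 + 12 + 12**3 - 1*12**2)/(-1 + 12)) = 64 + 0*((-8 + 12 + 1728 - 1*144)/11) = 64 + 0*((-8 + 12 + 1728 - 144)/11) = 64 + 0*((1/11)*1588) = 64 + 0*(1588/11) = 64 + 0 = 64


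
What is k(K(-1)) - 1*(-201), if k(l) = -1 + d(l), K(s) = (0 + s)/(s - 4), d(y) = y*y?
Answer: 5001/25 ≈ 200.04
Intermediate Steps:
d(y) = y²
K(s) = s/(-4 + s)
k(l) = -1 + l²
k(K(-1)) - 1*(-201) = (-1 + (-1/(-4 - 1))²) - 1*(-201) = (-1 + (-1/(-5))²) + 201 = (-1 + (-1*(-⅕))²) + 201 = (-1 + (⅕)²) + 201 = (-1 + 1/25) + 201 = -24/25 + 201 = 5001/25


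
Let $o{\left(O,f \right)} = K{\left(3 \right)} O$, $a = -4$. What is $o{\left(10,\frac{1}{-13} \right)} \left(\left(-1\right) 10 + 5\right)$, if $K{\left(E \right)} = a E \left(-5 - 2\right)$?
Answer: $-4200$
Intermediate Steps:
$K{\left(E \right)} = 28 E$ ($K{\left(E \right)} = - 4 E \left(-5 - 2\right) = - 4 E \left(-7\right) = 28 E$)
$o{\left(O,f \right)} = 84 O$ ($o{\left(O,f \right)} = 28 \cdot 3 O = 84 O$)
$o{\left(10,\frac{1}{-13} \right)} \left(\left(-1\right) 10 + 5\right) = 84 \cdot 10 \left(\left(-1\right) 10 + 5\right) = 840 \left(-10 + 5\right) = 840 \left(-5\right) = -4200$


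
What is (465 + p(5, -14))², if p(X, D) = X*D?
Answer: 156025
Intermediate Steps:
p(X, D) = D*X
(465 + p(5, -14))² = (465 - 14*5)² = (465 - 70)² = 395² = 156025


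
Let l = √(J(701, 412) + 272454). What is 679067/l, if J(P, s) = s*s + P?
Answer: 679067*√49211/147633 ≈ 1020.4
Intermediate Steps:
J(P, s) = P + s² (J(P, s) = s² + P = P + s²)
l = 3*√49211 (l = √((701 + 412²) + 272454) = √((701 + 169744) + 272454) = √(170445 + 272454) = √442899 = 3*√49211 ≈ 665.51)
679067/l = 679067/((3*√49211)) = 679067*(√49211/147633) = 679067*√49211/147633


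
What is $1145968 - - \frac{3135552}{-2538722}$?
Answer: $\frac{1454645518672}{1269361} \approx 1.146 \cdot 10^{6}$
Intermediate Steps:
$1145968 - - \frac{3135552}{-2538722} = 1145968 - \left(-3135552\right) \left(- \frac{1}{2538722}\right) = 1145968 - \frac{1567776}{1269361} = \frac{1454645518672}{1269361}$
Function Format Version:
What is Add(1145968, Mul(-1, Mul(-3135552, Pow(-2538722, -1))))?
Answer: Rational(1454645518672, 1269361) ≈ 1.1460e+6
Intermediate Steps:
Add(1145968, Mul(-1, Mul(-3135552, Pow(-2538722, -1)))) = Add(1145968, Mul(-1, Mul(-3135552, Rational(-1, 2538722)))) = Add(1145968, Mul(-1, Rational(1567776, 1269361))) = Add(1145968, Rational(-1567776, 1269361)) = Rational(1454645518672, 1269361)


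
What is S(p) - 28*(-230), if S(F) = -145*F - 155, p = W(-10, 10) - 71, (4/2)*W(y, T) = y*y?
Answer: 9330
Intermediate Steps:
W(y, T) = y**2/2 (W(y, T) = (y*y)/2 = y**2/2)
p = -21 (p = (1/2)*(-10)**2 - 71 = (1/2)*100 - 71 = 50 - 71 = -21)
S(F) = -155 - 145*F
S(p) - 28*(-230) = (-155 - 145*(-21)) - 28*(-230) = (-155 + 3045) - 1*(-6440) = 2890 + 6440 = 9330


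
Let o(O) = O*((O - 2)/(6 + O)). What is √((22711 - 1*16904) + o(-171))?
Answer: 2*√4255955/55 ≈ 75.018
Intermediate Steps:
o(O) = O*(-2 + O)/(6 + O) (o(O) = O*((-2 + O)/(6 + O)) = O*(-2 + O)/(6 + O))
√((22711 - 1*16904) + o(-171)) = √((22711 - 1*16904) - 171*(-2 - 171)/(6 - 171)) = √((22711 - 16904) - 171*(-173)/(-165)) = √(5807 - 171*(-1/165)*(-173)) = √(5807 - 9861/55) = √(309524/55) = 2*√4255955/55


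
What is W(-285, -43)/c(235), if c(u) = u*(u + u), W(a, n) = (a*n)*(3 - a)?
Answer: 352944/11045 ≈ 31.955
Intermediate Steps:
W(a, n) = a*n*(3 - a)
c(u) = 2*u² (c(u) = u*(2*u) = 2*u²)
W(-285, -43)/c(235) = (-285*(-43)*(3 - 1*(-285)))/((2*235²)) = (-285*(-43)*(3 + 285))/((2*55225)) = -285*(-43)*288/110450 = 3529440*(1/110450) = 352944/11045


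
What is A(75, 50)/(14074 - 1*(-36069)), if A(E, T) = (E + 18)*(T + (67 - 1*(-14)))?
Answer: 12183/50143 ≈ 0.24297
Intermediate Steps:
A(E, T) = (18 + E)*(81 + T) (A(E, T) = (18 + E)*(T + (67 + 14)) = (18 + E)*(T + 81) = (18 + E)*(81 + T))
A(75, 50)/(14074 - 1*(-36069)) = (1458 + 18*50 + 81*75 + 75*50)/(14074 - 1*(-36069)) = (1458 + 900 + 6075 + 3750)/(14074 + 36069) = 12183/50143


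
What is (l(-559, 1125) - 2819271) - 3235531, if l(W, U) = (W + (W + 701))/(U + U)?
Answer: -4541101639/750 ≈ -6.0548e+6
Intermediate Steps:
l(W, U) = (701 + 2*W)/(2*U) (l(W, U) = (W + (701 + W))/((2*U)) = (701 + 2*W)*(1/(2*U)) = (701 + 2*W)/(2*U))
(l(-559, 1125) - 2819271) - 3235531 = ((701/2 - 559)/1125 - 2819271) - 3235531 = ((1/1125)*(-417/2) - 2819271) - 3235531 = (-139/750 - 2819271) - 3235531 = -2114453389/750 - 3235531 = -4541101639/750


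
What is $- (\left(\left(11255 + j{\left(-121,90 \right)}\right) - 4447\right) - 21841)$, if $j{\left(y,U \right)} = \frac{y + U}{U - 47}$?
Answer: $\frac{646450}{43} \approx 15034.0$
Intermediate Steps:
$j{\left(y,U \right)} = \frac{U + y}{-47 + U}$
$- (\left(\left(11255 + j{\left(-121,90 \right)}\right) - 4447\right) - 21841) = - (\left(\left(11255 + \frac{90 - 121}{-47 + 90}\right) - 4447\right) - 21841) = - (\left(\left(11255 + \frac{1}{43} \left(-31\right)\right) - 4447\right) - 21841) = - (\left(\left(11255 - \frac{31}{43}\right) - 4447\right) - 21841) = - (\left(\frac{483934}{43} - 4447\right) - 21841) = - (\frac{292713}{43} - 21841) = \left(-1\right) \left(- \frac{646450}{43}\right) = \frac{646450}{43}$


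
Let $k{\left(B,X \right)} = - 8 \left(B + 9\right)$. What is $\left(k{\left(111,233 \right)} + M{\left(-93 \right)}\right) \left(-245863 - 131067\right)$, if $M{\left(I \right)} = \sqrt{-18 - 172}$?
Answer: $361852800 - 376930 i \sqrt{190} \approx 3.6185 \cdot 10^{8} - 5.1956 \cdot 10^{6} i$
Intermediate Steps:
$M{\left(I \right)} = i \sqrt{190}$ ($M{\left(I \right)} = \sqrt{-190} = i \sqrt{190}$)
$k{\left(B,X \right)} = -72 - 8 B$ ($k{\left(B,X \right)} = - 8 \left(9 + B\right) = -72 - 8 B$)
$\left(k{\left(111,233 \right)} + M{\left(-93 \right)}\right) \left(-245863 - 131067\right) = \left(\left(-72 - 888\right) + i \sqrt{190}\right) \left(-245863 - 131067\right) = \left(\left(-72 - 888\right) + i \sqrt{190}\right) \left(-376930\right) = \left(-960 + i \sqrt{190}\right) \left(-376930\right) = 361852800 - 376930 i \sqrt{190}$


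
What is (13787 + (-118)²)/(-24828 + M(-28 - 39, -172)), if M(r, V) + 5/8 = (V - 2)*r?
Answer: -221688/105365 ≈ -2.1040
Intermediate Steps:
M(r, V) = -5/8 + r*(-2 + V) (M(r, V) = -5/8 + (V - 2)*r = -5/8 + (-2 + V)*r = -5/8 + r*(-2 + V))
(13787 + (-118)²)/(-24828 + M(-28 - 39, -172)) = (13787 + (-118)²)/(-24828 + (-5/8 - 2*(-28 - 39) - 172*(-28 - 39))) = (13787 + 13924)/(-24828 + (-5/8 - 2*(-67) - 172*(-67))) = 27711/(-24828 + (-5/8 + 134 + 11524)) = 27711/(-24828 + 93259/8) = 27711/(-105365/8) = 27711*(-8/105365) = -221688/105365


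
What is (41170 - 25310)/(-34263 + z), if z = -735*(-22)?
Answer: -15860/18093 ≈ -0.87658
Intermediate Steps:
z = 16170
(41170 - 25310)/(-34263 + z) = (41170 - 25310)/(-34263 + 16170) = 15860/(-18093) = 15860*(-1/18093) = -15860/18093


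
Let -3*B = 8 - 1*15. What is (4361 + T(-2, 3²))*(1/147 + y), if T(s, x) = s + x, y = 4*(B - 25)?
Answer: -2772016/7 ≈ -3.9600e+5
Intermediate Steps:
B = 7/3 (B = -(8 - 1*15)/3 = -(8 - 15)/3 = -⅓*(-7) = 7/3 ≈ 2.3333)
y = -272/3 (y = 4*(7/3 - 25) = 4*(-68/3) = -272/3 ≈ -90.667)
(4361 + T(-2, 3²))*(1/147 + y) = (4361 + (-2 + 3²))*(1/147 - 272/3) = (4361 + (-2 + 9))*(1/147 - 272/3) = (4361 + 7)*(-13327/147) = 4368*(-13327/147) = -2772016/7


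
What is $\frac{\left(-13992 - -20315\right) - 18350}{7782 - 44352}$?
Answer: $\frac{4009}{12190} \approx 0.32888$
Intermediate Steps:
$\frac{\left(-13992 - -20315\right) - 18350}{7782 - 44352} = \frac{\left(-13992 + 20315\right) - 18350}{-36570} = \left(6323 - 18350\right) \left(- \frac{1}{36570}\right) = \left(-12027\right) \left(- \frac{1}{36570}\right) = \frac{4009}{12190}$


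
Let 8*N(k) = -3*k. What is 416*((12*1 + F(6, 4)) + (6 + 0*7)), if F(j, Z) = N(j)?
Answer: 6552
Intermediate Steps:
N(k) = -3*k/8 (N(k) = (-3*k)/8 = -3*k/8)
F(j, Z) = -3*j/8
416*((12*1 + F(6, 4)) + (6 + 0*7)) = 416*((12*1 - 3/8*6) + (6 + 0*7)) = 416*((12 - 9/4) + (6 + 0)) = 416*(39/4 + 6) = 416*(63/4) = 6552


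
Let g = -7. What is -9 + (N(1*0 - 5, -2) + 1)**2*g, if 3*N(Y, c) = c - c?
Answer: -16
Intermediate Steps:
N(Y, c) = 0 (N(Y, c) = (c - c)/3 = (1/3)*0 = 0)
-9 + (N(1*0 - 5, -2) + 1)**2*g = -9 + (0 + 1)**2*(-7) = -9 + 1**2*(-7) = -9 + 1*(-7) = -9 - 7 = -16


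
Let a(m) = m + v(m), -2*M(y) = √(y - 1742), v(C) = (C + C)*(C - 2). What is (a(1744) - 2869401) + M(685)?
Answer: 3208439 - I*√1057/2 ≈ 3.2084e+6 - 16.256*I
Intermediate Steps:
v(C) = 2*C*(-2 + C) (v(C) = (2*C)*(-2 + C) = 2*C*(-2 + C))
M(y) = -√(-1742 + y)/2 (M(y) = -√(y - 1742)/2 = -√(-1742 + y)/2)
a(m) = m + 2*m*(-2 + m)
(a(1744) - 2869401) + M(685) = (1744*(-3 + 2*1744) - 2869401) - √(-1742 + 685)/2 = (1744*(-3 + 3488) - 2869401) - I*√1057/2 = (1744*3485 - 2869401) - I*√1057/2 = (6077840 - 2869401) - I*√1057/2 = 3208439 - I*√1057/2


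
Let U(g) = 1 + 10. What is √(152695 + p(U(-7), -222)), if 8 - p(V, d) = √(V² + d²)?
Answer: √(152703 - √49405) ≈ 390.49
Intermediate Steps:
U(g) = 11
p(V, d) = 8 - √(V² + d²)
√(152695 + p(U(-7), -222)) = √(152695 + (8 - √(11² + (-222)²))) = √(152695 + (8 - √(121 + 49284))) = √(152695 + (8 - √49405)) = √(152703 - √49405)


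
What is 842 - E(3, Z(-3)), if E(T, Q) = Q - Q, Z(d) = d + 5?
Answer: 842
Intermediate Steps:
Z(d) = 5 + d
E(T, Q) = 0
842 - E(3, Z(-3)) = 842 - 1*0 = 842 + 0 = 842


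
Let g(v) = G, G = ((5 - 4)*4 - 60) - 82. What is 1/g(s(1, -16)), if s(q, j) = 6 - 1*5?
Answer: -1/138 ≈ -0.0072464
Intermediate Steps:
s(q, j) = 1 (s(q, j) = 6 - 5 = 1)
G = -138 (G = (1*4 - 60) - 82 = (4 - 60) - 82 = -56 - 82 = -138)
g(v) = -138
1/g(s(1, -16)) = 1/(-138) = -1/138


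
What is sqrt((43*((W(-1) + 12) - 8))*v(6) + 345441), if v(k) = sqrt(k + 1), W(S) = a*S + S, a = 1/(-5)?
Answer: sqrt(8636025 + 3440*sqrt(7))/5 ≈ 588.05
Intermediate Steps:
a = -1/5 ≈ -0.20000
W(S) = 4*S/5 (W(S) = -S/5 + S = 4*S/5)
v(k) = sqrt(1 + k)
sqrt((43*((W(-1) + 12) - 8))*v(6) + 345441) = sqrt((43*(((4/5)*(-1) + 12) - 8))*sqrt(1 + 6) + 345441) = sqrt((43*((-4/5 + 12) - 8))*sqrt(7) + 345441) = sqrt((43*(56/5 - 8))*sqrt(7) + 345441) = sqrt((43*(16/5))*sqrt(7) + 345441) = sqrt(688*sqrt(7)/5 + 345441) = sqrt(345441 + 688*sqrt(7)/5)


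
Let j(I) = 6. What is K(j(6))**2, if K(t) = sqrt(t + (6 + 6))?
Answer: 18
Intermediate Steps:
K(t) = sqrt(12 + t) (K(t) = sqrt(t + 12) = sqrt(12 + t))
K(j(6))**2 = (sqrt(12 + 6))**2 = (sqrt(18))**2 = (3*sqrt(2))**2 = 18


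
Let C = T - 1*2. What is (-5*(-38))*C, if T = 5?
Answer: 570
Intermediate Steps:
C = 3 (C = 5 - 1*2 = 5 - 2 = 3)
(-5*(-38))*C = -5*(-38)*3 = 190*3 = 570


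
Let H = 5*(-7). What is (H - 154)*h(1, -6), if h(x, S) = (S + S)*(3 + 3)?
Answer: 13608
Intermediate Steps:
h(x, S) = 12*S (h(x, S) = (2*S)*6 = 12*S)
H = -35
(H - 154)*h(1, -6) = (-35 - 154)*(12*(-6)) = -189*(-72) = 13608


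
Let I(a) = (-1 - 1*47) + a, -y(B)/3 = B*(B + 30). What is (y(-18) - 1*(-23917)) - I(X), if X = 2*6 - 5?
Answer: 24606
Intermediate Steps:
y(B) = -3*B*(30 + B) (y(B) = -3*B*(B + 30) = -3*B*(30 + B))
X = 7 (X = 12 - 5 = 7)
I(a) = -48 + a (I(a) = (-1 - 47) + a = -48 + a)
(y(-18) - 1*(-23917)) - I(X) = (-3*(-18)*(30 - 18) - 1*(-23917)) - (-48 + 7) = (-3*(-18)*12 + 23917) - 1*(-41) = (648 + 23917) + 41 = 24565 + 41 = 24606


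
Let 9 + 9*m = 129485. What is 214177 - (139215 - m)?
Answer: 804134/9 ≈ 89348.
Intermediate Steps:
m = 129476/9 (m = -1 + (⅑)*129485 = -1 + 129485/9 = 129476/9 ≈ 14386.)
214177 - (139215 - m) = 214177 - (139215 - 1*129476/9) = 214177 - (139215 - 129476/9) = 214177 - 1*1123459/9 = 214177 - 1123459/9 = 804134/9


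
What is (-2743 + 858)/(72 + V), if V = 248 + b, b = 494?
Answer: -1885/814 ≈ -2.3157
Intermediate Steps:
V = 742 (V = 248 + 494 = 742)
(-2743 + 858)/(72 + V) = (-2743 + 858)/(72 + 742) = -1885/814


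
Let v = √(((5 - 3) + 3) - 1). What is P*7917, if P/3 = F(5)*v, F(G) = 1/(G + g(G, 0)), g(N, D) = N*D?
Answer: 47502/5 ≈ 9500.4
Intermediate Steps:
g(N, D) = D*N
v = 2 (v = √((2 + 3) - 1) = √(5 - 1) = √4 = 2)
F(G) = 1/G (F(G) = 1/(G + 0*G) = 1/(G + 0) = 1/G)
P = 6/5 (P = 3*(2/5) = 3*((⅕)*2) = 3*(⅖) = 6/5 ≈ 1.2000)
P*7917 = (6/5)*7917 = 47502/5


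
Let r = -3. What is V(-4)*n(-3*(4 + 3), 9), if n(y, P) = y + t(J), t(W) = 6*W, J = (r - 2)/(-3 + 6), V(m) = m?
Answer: 124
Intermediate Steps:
J = -5/3 (J = (-3 - 2)/(-3 + 6) = -5/3 ≈ -1.6667)
n(y, P) = -10 + y (n(y, P) = y + 6*(-5/3) = y - 10 = -10 + y)
V(-4)*n(-3*(4 + 3), 9) = -4*(-10 - 3*(4 + 3)) = -4*(-10 - 3*7) = -4*(-10 - 21) = -4*(-31) = 124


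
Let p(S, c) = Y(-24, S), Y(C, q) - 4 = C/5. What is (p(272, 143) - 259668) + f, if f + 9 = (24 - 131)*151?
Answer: -1379174/5 ≈ -2.7584e+5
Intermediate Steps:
Y(C, q) = 4 + C/5
p(S, c) = -4/5 (p(S, c) = 4 + (1/5)*(-24) = 4 - 24/5 = -4/5)
f = -16166 (f = -9 + (24 - 131)*151 = -9 - 107*151 = -9 - 16157 = -16166)
(p(272, 143) - 259668) + f = (-4/5 - 259668) - 16166 = -1298344/5 - 16166 = -1379174/5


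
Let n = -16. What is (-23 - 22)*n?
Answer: 720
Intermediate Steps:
(-23 - 22)*n = (-23 - 22)*(-16) = -45*(-16) = 720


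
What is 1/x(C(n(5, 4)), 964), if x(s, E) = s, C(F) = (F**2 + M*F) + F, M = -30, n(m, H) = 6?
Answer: -1/138 ≈ -0.0072464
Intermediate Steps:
C(F) = F**2 - 29*F (C(F) = (F**2 - 30*F) + F = F**2 - 29*F)
1/x(C(n(5, 4)), 964) = 1/(6*(-29 + 6)) = 1/(6*(-23)) = 1/(-138) = -1/138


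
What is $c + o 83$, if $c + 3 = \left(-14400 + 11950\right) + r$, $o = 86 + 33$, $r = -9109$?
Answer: $-1685$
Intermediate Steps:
$o = 119$
$c = -11562$ ($c = -3 + \left(\left(-14400 + 11950\right) - 9109\right) = -3 - 11559 = -11562$)
$c + o 83 = -11562 + 119 \cdot 83 = -11562 + 9877 = -1685$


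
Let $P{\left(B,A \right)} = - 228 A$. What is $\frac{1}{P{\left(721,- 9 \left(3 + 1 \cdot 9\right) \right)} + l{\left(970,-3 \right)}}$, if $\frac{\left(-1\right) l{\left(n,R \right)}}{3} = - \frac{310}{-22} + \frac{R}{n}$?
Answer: $\frac{10670}{262287129} \approx 4.0681 \cdot 10^{-5}$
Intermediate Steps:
$l{\left(n,R \right)} = - \frac{465}{11} - \frac{3 R}{n}$ ($l{\left(n,R \right)} = - 3 \left(- \frac{310}{-22} + \frac{R}{n}\right) = - 3 \left(\left(-310\right) \left(- \frac{1}{22}\right) + \frac{R}{n}\right) = - 3 \left(\frac{155}{11} + \frac{R}{n}\right) = - \frac{465}{11} - \frac{3 R}{n}$)
$\frac{1}{P{\left(721,- 9 \left(3 + 1 \cdot 9\right) \right)} + l{\left(970,-3 \right)}} = \frac{1}{- 228 \left(- 9 \left(3 + 1 \cdot 9\right)\right) - \left(\frac{465}{11} - \frac{9}{970}\right)} = \frac{1}{- 228 \left(- 9 \left(3 + 9\right)\right) - \left(\frac{465}{11} - \frac{9}{970}\right)} = \frac{1}{- 228 \left(\left(-9\right) 12\right) + \left(- \frac{465}{11} + \frac{9}{970}\right)} = \frac{1}{\left(-228\right) \left(-108\right) - \frac{450951}{10670}} = \frac{1}{24624 - \frac{450951}{10670}} = \frac{1}{\frac{262287129}{10670}} = \frac{10670}{262287129}$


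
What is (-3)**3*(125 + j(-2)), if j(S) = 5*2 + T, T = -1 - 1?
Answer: -3591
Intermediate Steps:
T = -2
j(S) = 8 (j(S) = 5*2 - 2 = 10 - 2 = 8)
(-3)**3*(125 + j(-2)) = (-3)**3*(125 + 8) = -27*133 = -3591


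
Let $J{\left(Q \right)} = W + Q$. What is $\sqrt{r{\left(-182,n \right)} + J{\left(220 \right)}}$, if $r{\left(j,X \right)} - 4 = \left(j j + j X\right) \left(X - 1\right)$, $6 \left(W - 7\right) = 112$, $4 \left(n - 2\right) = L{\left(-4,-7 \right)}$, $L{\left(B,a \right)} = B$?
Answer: $\frac{\sqrt{2247}}{3} \approx 15.801$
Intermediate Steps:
$n = 1$ ($n = 2 + \frac{1}{4} \left(-4\right) = 2 - 1 = 1$)
$W = \frac{77}{3}$ ($W = 7 + \frac{1}{6} \cdot 112 = 7 + \frac{56}{3} = \frac{77}{3} \approx 25.667$)
$r{\left(j,X \right)} = 4 + \left(-1 + X\right) \left(j^{2} + X j\right)$ ($r{\left(j,X \right)} = 4 + \left(j j + j X\right) \left(X - 1\right) = 4 + \left(j^{2} + X j\right) \left(-1 + X\right) = 4 + \left(-1 + X\right) \left(j^{2} + X j\right)$)
$J{\left(Q \right)} = \frac{77}{3} + Q$
$\sqrt{r{\left(-182,n \right)} + J{\left(220 \right)}} = \sqrt{\left(4 - \left(-182\right)^{2} + 1 \left(-182\right)^{2} - 182 \cdot 1^{2} - 1 \left(-182\right)\right) + \left(\frac{77}{3} + 220\right)} = \sqrt{\left(4 - 33124 + 1 \cdot 33124 - 182 + 182\right) + \frac{737}{3}} = \sqrt{\left(4 - 33124 + 33124 - 182 + 182\right) + \frac{737}{3}} = \sqrt{4 + \frac{737}{3}} = \sqrt{\frac{749}{3}} = \frac{\sqrt{2247}}{3}$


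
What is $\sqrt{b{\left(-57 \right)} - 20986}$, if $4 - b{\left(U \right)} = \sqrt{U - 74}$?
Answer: $\sqrt{-20982 - i \sqrt{131}} \approx 0.0395 - 144.85 i$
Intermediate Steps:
$b{\left(U \right)} = 4 - \sqrt{-74 + U}$ ($b{\left(U \right)} = 4 - \sqrt{U - 74} = 4 - \sqrt{-74 + U}$)
$\sqrt{b{\left(-57 \right)} - 20986} = \sqrt{\left(4 - \sqrt{-74 - 57}\right) - 20986} = \sqrt{\left(4 - \sqrt{-131}\right) - 20986} = \sqrt{\left(4 - i \sqrt{131}\right) - 20986} = \sqrt{-20982 - i \sqrt{131}}$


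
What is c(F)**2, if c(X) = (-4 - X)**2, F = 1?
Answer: 625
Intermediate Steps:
c(F)**2 = ((4 + 1)**2)**2 = (5**2)**2 = 25**2 = 625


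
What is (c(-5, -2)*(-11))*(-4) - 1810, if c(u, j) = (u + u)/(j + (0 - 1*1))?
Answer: -4990/3 ≈ -1663.3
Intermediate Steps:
c(u, j) = 2*u/(-1 + j) (c(u, j) = (2*u)/(j + (0 - 1)) = (2*u)/(j - 1) = (2*u)/(-1 + j) = 2*u/(-1 + j))
(c(-5, -2)*(-11))*(-4) - 1810 = ((2*(-5)/(-1 - 2))*(-11))*(-4) - 1810 = ((2*(-5)/(-3))*(-11))*(-4) - 1810 = ((2*(-5)*(-⅓))*(-11))*(-4) - 1810 = ((10/3)*(-11))*(-4) - 1810 = -110/3*(-4) - 1810 = 440/3 - 1810 = -4990/3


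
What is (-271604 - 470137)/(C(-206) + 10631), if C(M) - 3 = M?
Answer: -22477/316 ≈ -71.130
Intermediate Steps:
C(M) = 3 + M
(-271604 - 470137)/(C(-206) + 10631) = (-271604 - 470137)/((3 - 206) + 10631) = -741741/(-203 + 10631) = -741741/10428 = -741741*1/10428 = -22477/316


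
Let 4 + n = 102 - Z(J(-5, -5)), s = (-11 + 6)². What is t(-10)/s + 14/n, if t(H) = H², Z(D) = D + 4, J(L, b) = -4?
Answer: 29/7 ≈ 4.1429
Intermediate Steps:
Z(D) = 4 + D
s = 25 (s = (-5)² = 25)
n = 98 (n = -4 + (102 - (4 - 4)) = -4 + (102 - 1*0) = -4 + (102 + 0) = -4 + 102 = 98)
t(-10)/s + 14/n = (-10)²/25 + 14/98 = 100*(1/25) + 14*(1/98) = 4 + ⅐ = 29/7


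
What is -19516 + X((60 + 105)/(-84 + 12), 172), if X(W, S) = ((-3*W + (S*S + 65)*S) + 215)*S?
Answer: 1754309325/2 ≈ 8.7715e+8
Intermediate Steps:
X(W, S) = S*(215 - 3*W + S*(65 + S²)) (X(W, S) = ((-3*W + (S² + 65)*S) + 215)*S = ((-3*W + (65 + S²)*S) + 215)*S = ((-3*W + S*(65 + S²)) + 215)*S = (215 - 3*W + S*(65 + S²))*S = S*(215 - 3*W + S*(65 + S²)))
-19516 + X((60 + 105)/(-84 + 12), 172) = -19516 + 172*(215 + 172³ - 3*(60 + 105)/(-84 + 12) + 65*172) = -19516 + 172*(215 + 5088448 - 495/(-72) + 11180) = -19516 + 172*(215 + 5088448 - 495*(-1)/72 + 11180) = -19516 + 172*(215 + 5088448 - 3*(-55/24) + 11180) = -19516 + 172*(215 + 5088448 + 55/8 + 11180) = -19516 + 172*(40798799/8) = -19516 + 1754348357/2 = 1754309325/2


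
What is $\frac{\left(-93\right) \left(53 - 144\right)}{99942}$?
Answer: $\frac{2821}{33314} \approx 0.084679$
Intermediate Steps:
$\frac{\left(-93\right) \left(53 - 144\right)}{99942} = \left(-93\right) \left(-91\right) \frac{1}{99942} = 8463 \cdot \frac{1}{99942} = \frac{2821}{33314}$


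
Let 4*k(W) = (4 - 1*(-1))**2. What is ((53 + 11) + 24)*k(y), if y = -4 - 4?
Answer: 550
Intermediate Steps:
y = -8
k(W) = 25/4 (k(W) = (4 - 1*(-1))**2/4 = (4 + 1)**2/4 = (1/4)*5**2 = (1/4)*25 = 25/4)
((53 + 11) + 24)*k(y) = ((53 + 11) + 24)*(25/4) = (64 + 24)*(25/4) = 88*(25/4) = 550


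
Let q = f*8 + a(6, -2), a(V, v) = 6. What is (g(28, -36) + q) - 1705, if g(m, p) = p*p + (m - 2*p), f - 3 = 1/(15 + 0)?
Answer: -4177/15 ≈ -278.47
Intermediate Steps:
f = 46/15 (f = 3 + 1/(15 + 0) = 3 + 1/15 = 46/15 ≈ 3.0667)
q = 458/15 (q = (46/15)*8 + 6 = 368/15 + 6 = 458/15 ≈ 30.533)
g(m, p) = m + p**2 - 2*p (g(m, p) = p**2 + (m - 2*p) = m + p**2 - 2*p)
(g(28, -36) + q) - 1705 = ((28 + (-36)**2 - 2*(-36)) + 458/15) - 1705 = ((28 + 1296 + 72) + 458/15) - 1705 = (1396 + 458/15) - 1705 = 21398/15 - 1705 = -4177/15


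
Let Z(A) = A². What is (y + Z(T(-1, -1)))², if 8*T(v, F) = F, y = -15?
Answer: 919681/4096 ≈ 224.53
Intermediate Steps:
T(v, F) = F/8
(y + Z(T(-1, -1)))² = (-15 + ((⅛)*(-1))²)² = (-15 + (-⅛)²)² = (-15 + 1/64)² = (-959/64)² = 919681/4096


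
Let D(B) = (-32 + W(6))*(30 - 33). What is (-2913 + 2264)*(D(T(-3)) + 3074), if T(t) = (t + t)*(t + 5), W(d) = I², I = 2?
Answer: -2049542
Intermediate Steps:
W(d) = 4 (W(d) = 2² = 4)
T(t) = 2*t*(5 + t) (T(t) = (2*t)*(5 + t) = 2*t*(5 + t))
D(B) = 84 (D(B) = (-32 + 4)*(30 - 33) = -28*(-3) = 84)
(-2913 + 2264)*(D(T(-3)) + 3074) = (-2913 + 2264)*(84 + 3074) = -649*3158 = -2049542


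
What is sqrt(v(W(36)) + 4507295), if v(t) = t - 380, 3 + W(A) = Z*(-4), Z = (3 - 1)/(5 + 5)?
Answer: 22*sqrt(232795)/5 ≈ 2122.9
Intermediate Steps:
Z = 1/5 (Z = 2/10 = 2*(1/10) = 1/5 ≈ 0.20000)
W(A) = -19/5 (W(A) = -3 + (1/5)*(-4) = -3 - 4/5 = -19/5)
v(t) = -380 + t
sqrt(v(W(36)) + 4507295) = sqrt((-380 - 19/5) + 4507295) = sqrt(-1919/5 + 4507295) = sqrt(22534556/5) = 22*sqrt(232795)/5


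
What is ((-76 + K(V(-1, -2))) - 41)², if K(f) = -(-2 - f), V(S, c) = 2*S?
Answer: 13689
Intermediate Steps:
K(f) = 2 + f
((-76 + K(V(-1, -2))) - 41)² = ((-76 + (2 + 2*(-1))) - 41)² = ((-76 + (2 - 2)) - 41)² = ((-76 + 0) - 41)² = (-76 - 41)² = (-117)² = 13689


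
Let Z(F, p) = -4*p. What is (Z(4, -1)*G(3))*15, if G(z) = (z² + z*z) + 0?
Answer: 1080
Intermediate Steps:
G(z) = 2*z² (G(z) = (z² + z²) + 0 = 2*z² + 0 = 2*z²)
(Z(4, -1)*G(3))*15 = ((-4*(-1))*(2*3²))*15 = (4*(2*9))*15 = (4*18)*15 = 72*15 = 1080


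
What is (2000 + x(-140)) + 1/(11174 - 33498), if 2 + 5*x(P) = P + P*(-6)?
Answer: 238822147/111620 ≈ 2139.6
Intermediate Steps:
x(P) = -2/5 - P (x(P) = -2/5 + (P + P*(-6))/5 = -2/5 + (P - 6*P)/5 = -2/5 + (-5*P)/5 = -2/5 - P)
(2000 + x(-140)) + 1/(11174 - 33498) = (2000 + (-2/5 - 1*(-140))) + 1/(11174 - 33498) = (2000 + (-2/5 + 140)) + 1/(-22324) = (2000 + 698/5) - 1/22324 = 10698/5 - 1/22324 = 238822147/111620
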